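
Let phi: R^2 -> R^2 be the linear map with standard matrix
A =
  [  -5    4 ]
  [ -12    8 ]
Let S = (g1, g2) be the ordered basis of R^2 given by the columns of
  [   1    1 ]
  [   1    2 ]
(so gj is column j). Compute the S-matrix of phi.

The j-th column of [phi]_S is [phi(gj)]_S.
phi(g1) = A g1 = <-1, -4> = 2g1 - 3g2, so column 1 is <2, -3>.
Repeating for g2 and assembling the columns gives [[2, 2], [-3, 1]].

[[2, 2], [-3, 1]]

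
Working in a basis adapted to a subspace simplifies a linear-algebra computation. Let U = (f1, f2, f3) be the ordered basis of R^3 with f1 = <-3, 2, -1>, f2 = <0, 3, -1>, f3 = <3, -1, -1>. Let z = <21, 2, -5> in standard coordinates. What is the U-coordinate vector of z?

Write z = c_1 f1 + ... + c_3 f3 and solve for the c_i.
Row-reducing the augmented matrix [M | z] gives c = (-3, 4, 4).
Check: -3f1 + 4f2 + 4f3 = <21, 2, -5>.

<-3, 4, 4>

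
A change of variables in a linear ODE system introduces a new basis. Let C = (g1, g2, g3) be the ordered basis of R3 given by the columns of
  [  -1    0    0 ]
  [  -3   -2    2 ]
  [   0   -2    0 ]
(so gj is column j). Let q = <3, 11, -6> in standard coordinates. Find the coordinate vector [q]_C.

[q]_C is the unique c with M c = q, where M has columns g1, ..., g3.
Solving this 3x3 system gives c = (-3, 3, 4).
Check: -3g1 + 3g2 + 4g3 = <3, 11, -6>.

<-3, 3, 4>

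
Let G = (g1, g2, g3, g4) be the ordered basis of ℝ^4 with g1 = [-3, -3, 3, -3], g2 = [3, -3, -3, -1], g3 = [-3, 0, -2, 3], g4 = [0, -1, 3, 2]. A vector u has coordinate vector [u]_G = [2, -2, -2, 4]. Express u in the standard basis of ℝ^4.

[-6, -4, 28, -2]

The coordinates say u = 2g1 - 2g2 - 2g3 + 4g4; adding the scaled basis vectors gives [-6, -4, 28, -2].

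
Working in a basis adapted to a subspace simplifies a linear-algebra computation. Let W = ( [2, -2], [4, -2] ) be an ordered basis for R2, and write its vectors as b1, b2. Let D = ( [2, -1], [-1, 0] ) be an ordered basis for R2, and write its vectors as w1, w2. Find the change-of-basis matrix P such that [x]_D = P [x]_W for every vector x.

[[2, 2], [2, 0]]

Column j of P is [bj]_D, since P maps W-coordinates to D-coordinates.
Expressing b1 in D: b1 = 2w1 + 2w2, so column 1 of P is [2, 2].
Doing the same for each bj gives P = [[2, 2], [2, 0]].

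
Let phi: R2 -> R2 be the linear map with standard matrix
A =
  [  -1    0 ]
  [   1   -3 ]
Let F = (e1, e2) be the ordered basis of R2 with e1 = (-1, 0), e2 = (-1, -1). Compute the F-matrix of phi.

[[-2, 1], [1, -2]]

With P the matrix whose columns are e1, e2, [phi]_F = P^(-1) A P.
Column by column: phi(e1) = A e1 = (1, -1); its F-coordinates (-2, 1) give column 1.
Continuing for each basis vector yields [phi]_F = [[-2, 1], [1, -2]].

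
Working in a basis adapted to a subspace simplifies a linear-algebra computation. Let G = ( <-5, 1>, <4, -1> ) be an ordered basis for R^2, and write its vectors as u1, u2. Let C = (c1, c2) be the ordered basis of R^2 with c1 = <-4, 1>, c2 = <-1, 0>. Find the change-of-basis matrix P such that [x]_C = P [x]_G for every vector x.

Let M have columns uj and N have columns cj. Then for every x, N [x]_C = x = M [x]_G, so P = N^(-1) M.
Since det N = 1, N^(-1) has integer entries; multiplying gives P = [[1, -1], [1, 0]].

[[1, -1], [1, 0]]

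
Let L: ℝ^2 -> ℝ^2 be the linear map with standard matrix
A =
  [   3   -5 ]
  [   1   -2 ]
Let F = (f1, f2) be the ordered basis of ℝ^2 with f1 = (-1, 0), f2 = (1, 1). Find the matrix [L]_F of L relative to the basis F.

[[2, 1], [-1, -1]]

Let P have columns f1, f2. Then [L]_F = P^(-1) A P.
Here det P = -1, so P^(-1) is integer; computing A P first and then P^(-1)(A P) gives [[2, 1], [-1, -1]].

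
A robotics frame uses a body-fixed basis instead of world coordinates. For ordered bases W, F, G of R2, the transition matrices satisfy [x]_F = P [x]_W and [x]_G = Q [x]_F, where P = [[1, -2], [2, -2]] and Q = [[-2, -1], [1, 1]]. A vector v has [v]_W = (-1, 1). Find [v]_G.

(10, -7)

Composing the changes, [v]_G = Q P [v]_W.
Q P = [[-4, 6], [3, -4]]; applying this to (-1, 1) gives (10, -7).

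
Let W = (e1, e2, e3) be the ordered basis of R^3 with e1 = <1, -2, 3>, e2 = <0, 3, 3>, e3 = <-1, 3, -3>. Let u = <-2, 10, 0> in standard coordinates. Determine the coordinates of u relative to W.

We seek scalars with c_1 e1 + ... + c_3 e3 = u; equivalently solve M c = u where the columns of M are e1, ..., e3.
Row-reducing the augmented matrix [M | u] gives c = (-2, 2, 0).
Check: -2e1 + 2e2 + 0·e3 = <-2, 10, 0>.

<-2, 2, 0>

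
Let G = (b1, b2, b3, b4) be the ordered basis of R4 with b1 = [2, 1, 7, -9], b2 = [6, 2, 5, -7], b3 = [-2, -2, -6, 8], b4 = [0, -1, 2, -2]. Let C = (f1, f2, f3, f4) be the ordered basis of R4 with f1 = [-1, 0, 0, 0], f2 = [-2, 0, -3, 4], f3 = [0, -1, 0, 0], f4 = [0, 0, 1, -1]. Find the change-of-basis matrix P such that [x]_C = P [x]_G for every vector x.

Column j of P is [bj]_C, since P maps G-coordinates to C-coordinates.
Expressing b1 in C: b1 = 2f1 - 2f2 - f3 + f4, so column 1 of P is [2, -2, -1, 1].
Doing the same for each bj gives P = [[2, -2, -2, 0], [-2, -2, 2, 0], [-1, -2, 2, 1], [1, -1, 0, 2]].

[[2, -2, -2, 0], [-2, -2, 2, 0], [-1, -2, 2, 1], [1, -1, 0, 2]]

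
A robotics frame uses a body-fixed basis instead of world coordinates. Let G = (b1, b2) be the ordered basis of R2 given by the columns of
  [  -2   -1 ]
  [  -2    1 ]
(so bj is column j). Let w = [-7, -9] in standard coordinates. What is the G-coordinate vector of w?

[4, -1]

We seek scalars with c_1 b1 + c_2 b2 = w; equivalently solve M c = w where the columns of M are b1, b2.
System: -2c_1 - c_2 = -7, -2c_1 + c_2 = -9; solving gives c_1 = 4, c_2 = -1.
Check: 4b1 - b2 = [-7, -9].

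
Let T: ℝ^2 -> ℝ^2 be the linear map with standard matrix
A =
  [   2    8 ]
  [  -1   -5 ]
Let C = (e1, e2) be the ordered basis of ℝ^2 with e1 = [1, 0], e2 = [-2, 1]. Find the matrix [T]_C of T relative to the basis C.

Let P have columns e1, e2. Then [T]_C = P^(-1) A P.
Here det P = 1, so P^(-1) is integer; computing A P first and then P^(-1)(A P) gives [[0, -2], [-1, -3]].

[[0, -2], [-1, -3]]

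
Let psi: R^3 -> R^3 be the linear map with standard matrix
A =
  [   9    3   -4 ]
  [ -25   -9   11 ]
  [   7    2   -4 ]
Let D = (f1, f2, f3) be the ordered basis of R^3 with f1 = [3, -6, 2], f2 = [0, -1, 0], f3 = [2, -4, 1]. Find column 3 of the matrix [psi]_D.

Column 3 of [psi]_D is the D-coordinate vector of psi(f3).
In standard coordinates psi(f3) = A f3 = [2, -3, 2].
Converting to D: [2, -3, 2] = 2f1 - f2 - 2f3, so the coordinate vector is [2, -1, -2].

[2, -1, -2]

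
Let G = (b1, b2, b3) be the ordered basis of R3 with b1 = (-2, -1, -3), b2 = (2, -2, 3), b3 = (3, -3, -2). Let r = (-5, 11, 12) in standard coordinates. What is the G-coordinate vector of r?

[r]_G is the unique c with M c = r, where M has columns b1, ..., b3.
Gaussian elimination on [M | r] yields c = (-2, 0, -3).
Check: -2b1 + 0·b2 - 3b3 = (-5, 11, 12).

(-2, 0, -3)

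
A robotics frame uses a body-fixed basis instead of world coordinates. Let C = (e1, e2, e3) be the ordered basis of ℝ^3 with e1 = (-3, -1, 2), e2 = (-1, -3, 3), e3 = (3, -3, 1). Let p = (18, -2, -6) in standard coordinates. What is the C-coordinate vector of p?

We seek scalars with c_1 e1 + ... + c_3 e3 = p; equivalently solve M c = p where the columns of M are e1, ..., e3.
Row-reducing the augmented matrix [M | p] gives c = (-4, 0, 2).
Check: -4e1 + 0·e2 + 2e3 = (18, -2, -6).

(-4, 0, 2)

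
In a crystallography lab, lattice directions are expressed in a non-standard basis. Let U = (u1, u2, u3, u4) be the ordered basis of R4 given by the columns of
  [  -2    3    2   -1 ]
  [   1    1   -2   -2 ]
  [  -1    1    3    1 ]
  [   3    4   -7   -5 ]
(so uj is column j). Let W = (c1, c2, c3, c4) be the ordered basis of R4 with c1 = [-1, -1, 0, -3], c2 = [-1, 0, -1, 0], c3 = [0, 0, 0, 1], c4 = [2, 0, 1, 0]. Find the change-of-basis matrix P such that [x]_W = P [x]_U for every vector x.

Let M have columns uj and N have columns cj. Then for every x, N [x]_W = x = M [x]_U, so P = N^(-1) M.
Since det N = -1, N^(-1) has integer entries; multiplying gives P = [[-1, -1, 2, 2], [-1, 0, -2, -1], [0, 1, -1, 1], [-2, 1, 1, 0]].

[[-1, -1, 2, 2], [-1, 0, -2, -1], [0, 1, -1, 1], [-2, 1, 1, 0]]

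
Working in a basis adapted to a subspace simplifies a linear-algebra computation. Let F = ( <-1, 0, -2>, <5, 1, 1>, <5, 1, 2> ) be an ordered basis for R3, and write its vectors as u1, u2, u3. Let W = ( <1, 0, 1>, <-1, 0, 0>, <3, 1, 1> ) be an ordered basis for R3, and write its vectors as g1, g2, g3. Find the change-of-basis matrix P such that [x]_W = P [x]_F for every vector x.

[[-2, 0, 1], [-1, -2, -1], [0, 1, 1]]

Take x = uj: its F-coordinates are the j-th standard unit vector, so P e_j — column j of P — equals [uj]_W.
u1 = -2g1 - g2 + 0·g3, giving column 1 = <-2, -1, 0>; repeating for each j gives P = [[-2, 0, 1], [-1, -2, -1], [0, 1, 1]].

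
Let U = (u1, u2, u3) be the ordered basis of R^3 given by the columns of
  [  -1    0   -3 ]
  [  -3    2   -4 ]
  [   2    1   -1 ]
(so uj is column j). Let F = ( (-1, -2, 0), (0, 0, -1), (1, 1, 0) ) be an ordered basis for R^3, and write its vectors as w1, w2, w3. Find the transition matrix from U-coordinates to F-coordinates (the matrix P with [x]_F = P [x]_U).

Column j of P is [uj]_F, since P maps U-coordinates to F-coordinates.
Expressing u1 in F: u1 = 2w1 - 2w2 + w3, so column 1 of P is (2, -2, 1).
Doing the same for each uj gives P = [[2, -2, 1], [-2, -1, 1], [1, -2, -2]].

[[2, -2, 1], [-2, -1, 1], [1, -2, -2]]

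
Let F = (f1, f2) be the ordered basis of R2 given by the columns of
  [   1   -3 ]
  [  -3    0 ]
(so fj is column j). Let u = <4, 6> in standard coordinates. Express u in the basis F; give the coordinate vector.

<-2, -2>

[u]_F is the unique c with M c = u, where M has columns f1, f2.
System: c_1 - 3c_2 = 4, -3c_1 + 0c_2 = 6; solving gives c_1 = -2, c_2 = -2.
Check: -2f1 - 2f2 = <4, 6>.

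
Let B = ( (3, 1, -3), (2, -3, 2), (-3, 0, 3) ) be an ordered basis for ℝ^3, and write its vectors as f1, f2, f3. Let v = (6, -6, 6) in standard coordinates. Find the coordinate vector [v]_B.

We seek scalars with c_1 f1 + ... + c_3 f3 = v; equivalently solve M c = v where the columns of M are f1, ..., f3.
Gaussian elimination on [M | v] yields c = (3, 3, 3).
Check: 3f1 + 3f2 + 3f3 = (6, -6, 6).

(3, 3, 3)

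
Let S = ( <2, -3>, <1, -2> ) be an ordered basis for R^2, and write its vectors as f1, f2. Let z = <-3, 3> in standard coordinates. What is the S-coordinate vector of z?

Write z = c_1 f1 + c_2 f2 and solve for the c_i.
System: 2c_1 + c_2 = -3, -3c_1 - 2c_2 = 3; solving gives c_1 = -3, c_2 = 3.
Check: -3f1 + 3f2 = <-3, 3>.

<-3, 3>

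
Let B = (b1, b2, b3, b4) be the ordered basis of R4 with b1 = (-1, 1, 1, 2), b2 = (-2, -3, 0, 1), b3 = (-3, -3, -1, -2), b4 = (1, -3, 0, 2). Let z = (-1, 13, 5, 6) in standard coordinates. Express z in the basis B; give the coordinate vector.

We seek scalars with c_1 b1 + ... + c_4 b4 = z; equivalently solve M c = z where the columns of M are b1, ..., b4.
Gaussian elimination on [M | z] yields c = (1, 4, -4, -4).
Check: b1 + 4b2 - 4b3 - 4b4 = (-1, 13, 5, 6).

(1, 4, -4, -4)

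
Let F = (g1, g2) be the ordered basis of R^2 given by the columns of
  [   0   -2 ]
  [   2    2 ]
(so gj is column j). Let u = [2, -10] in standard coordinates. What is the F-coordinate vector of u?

[-4, -1]

We seek scalars with c_1 g1 + c_2 g2 = u; equivalently solve M c = u where the columns of M are g1, g2.
System: 0c_1 - 2c_2 = 2, 2c_1 + 2c_2 = -10; solving gives c_1 = -4, c_2 = -1.
Check: -4g1 - g2 = [2, -10].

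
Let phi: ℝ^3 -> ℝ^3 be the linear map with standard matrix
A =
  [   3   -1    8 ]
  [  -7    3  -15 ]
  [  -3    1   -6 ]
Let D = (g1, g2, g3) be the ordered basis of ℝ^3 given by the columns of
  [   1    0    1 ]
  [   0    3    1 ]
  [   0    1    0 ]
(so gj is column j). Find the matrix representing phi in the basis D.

[[1, 2, 0], [-3, -3, -2], [2, 3, 2]]

With P the matrix whose columns are g1, ..., g3, [phi]_D = P^(-1) A P.
Column by column: phi(g1) = A g1 = [3, -7, -3]; its D-coordinates [1, -3, 2] give column 1.
Continuing for each basis vector yields [phi]_D = [[1, 2, 0], [-3, -3, -2], [2, 3, 2]].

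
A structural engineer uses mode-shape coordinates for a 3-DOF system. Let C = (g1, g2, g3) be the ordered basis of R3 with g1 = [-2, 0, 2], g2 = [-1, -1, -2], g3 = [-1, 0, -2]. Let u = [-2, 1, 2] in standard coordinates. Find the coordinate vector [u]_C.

Write u = c_1 g1 + ... + c_3 g3 and solve for the c_i.
Gaussian elimination on [M | u] yields c = (1, -1, 1).
Check: g1 - g2 + g3 = [-2, 1, 2].

[1, -1, 1]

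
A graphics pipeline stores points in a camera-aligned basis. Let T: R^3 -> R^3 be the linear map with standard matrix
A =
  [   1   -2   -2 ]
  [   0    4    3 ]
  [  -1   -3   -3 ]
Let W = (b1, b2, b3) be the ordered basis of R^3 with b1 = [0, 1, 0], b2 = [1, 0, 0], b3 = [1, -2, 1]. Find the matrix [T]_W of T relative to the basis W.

[[-2, -2, -1], [1, 2, 1], [-3, -1, 2]]

Let P have columns b1, ..., b3. Then [T]_W = P^(-1) A P.
Here det P = -1, so P^(-1) is integer; computing A P first and then P^(-1)(A P) gives [[-2, -2, -1], [1, 2, 1], [-3, -1, 2]].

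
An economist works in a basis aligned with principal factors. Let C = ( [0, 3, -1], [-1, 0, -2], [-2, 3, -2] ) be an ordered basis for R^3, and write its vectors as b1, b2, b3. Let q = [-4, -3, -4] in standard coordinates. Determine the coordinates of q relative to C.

Write q = c_1 b1 + ... + c_3 b3 and solve for the c_i.
Row-reducing the augmented matrix [M | q] gives c = (-2, 2, 1).
Check: -2b1 + 2b2 + b3 = [-4, -3, -4].

[-2, 2, 1]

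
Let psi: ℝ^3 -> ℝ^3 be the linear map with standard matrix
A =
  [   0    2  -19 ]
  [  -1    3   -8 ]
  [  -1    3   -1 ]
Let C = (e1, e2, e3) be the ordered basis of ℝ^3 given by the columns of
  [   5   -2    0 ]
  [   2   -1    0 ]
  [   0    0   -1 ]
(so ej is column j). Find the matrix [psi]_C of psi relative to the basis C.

[[2, 0, 3], [3, 1, -2], [-1, 1, -1]]

With P the matrix whose columns are e1, ..., e3, [psi]_C = P^(-1) A P.
Column by column: psi(e1) = A e1 = [4, 1, 1]; its C-coordinates [2, 3, -1] give column 1.
Continuing for each basis vector yields [psi]_C = [[2, 0, 3], [3, 1, -2], [-1, 1, -1]].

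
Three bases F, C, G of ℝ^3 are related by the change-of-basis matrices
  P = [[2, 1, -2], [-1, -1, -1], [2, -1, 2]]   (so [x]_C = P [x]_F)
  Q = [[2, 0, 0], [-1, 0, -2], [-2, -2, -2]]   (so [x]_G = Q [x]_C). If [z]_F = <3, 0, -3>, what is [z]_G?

<24, -12, -24>

First [z]_C = P [z]_F = <12, 0, 0>.
Then [z]_G = Q [z]_C = <24, -12, -24>.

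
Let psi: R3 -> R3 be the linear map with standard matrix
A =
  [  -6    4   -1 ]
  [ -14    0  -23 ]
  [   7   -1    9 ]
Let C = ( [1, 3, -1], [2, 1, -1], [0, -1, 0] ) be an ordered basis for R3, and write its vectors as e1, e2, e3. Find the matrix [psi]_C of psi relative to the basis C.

[[3, -1, 2], [2, -3, -3], [2, -1, 3]]

Let P have columns e1, ..., e3. Then [psi]_C = P^(-1) A P.
Here det P = 1, so P^(-1) is integer; computing A P first and then P^(-1)(A P) gives [[3, -1, 2], [2, -3, -3], [2, -1, 3]].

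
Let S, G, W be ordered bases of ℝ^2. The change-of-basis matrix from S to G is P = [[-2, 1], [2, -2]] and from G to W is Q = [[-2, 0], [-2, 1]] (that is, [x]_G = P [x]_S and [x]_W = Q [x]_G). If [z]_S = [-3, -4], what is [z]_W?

[-4, -2]

Composing the changes, [z]_W = Q P [z]_S.
Q P = [[4, -2], [6, -4]]; applying this to [-3, -4] gives [-4, -2].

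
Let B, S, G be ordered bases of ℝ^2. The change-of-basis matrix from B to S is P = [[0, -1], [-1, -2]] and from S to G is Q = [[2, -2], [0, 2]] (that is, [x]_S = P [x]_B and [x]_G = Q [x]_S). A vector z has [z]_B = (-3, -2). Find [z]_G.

Apply P to get S-coordinates (2, 7), then Q to get G-coordinates.
The result is [z]_G = (-10, 14).

(-10, 14)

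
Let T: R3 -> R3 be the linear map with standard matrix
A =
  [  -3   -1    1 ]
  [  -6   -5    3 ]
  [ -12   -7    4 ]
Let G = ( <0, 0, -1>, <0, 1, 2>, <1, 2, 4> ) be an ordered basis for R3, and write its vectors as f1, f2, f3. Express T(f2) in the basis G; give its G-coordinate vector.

<1, -1, 1>

Compute T(f2) = A f2 = <1, 1, 1> in standard coordinates.
Then write this in G-coordinates: solve for y in y_1 f1 + ... + y_3 f3 = <1, 1, 1>.
This gives y = <1, -1, 1>, which is column 2 of [T]_G.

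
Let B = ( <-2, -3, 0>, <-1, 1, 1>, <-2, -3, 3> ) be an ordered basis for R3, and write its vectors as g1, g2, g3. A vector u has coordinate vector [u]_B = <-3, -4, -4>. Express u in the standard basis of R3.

<18, 17, -16>

u = M [u]_B, where M has columns g1, ..., g3.
Carrying out the matrix-vector product, u = <18, 17, -16>.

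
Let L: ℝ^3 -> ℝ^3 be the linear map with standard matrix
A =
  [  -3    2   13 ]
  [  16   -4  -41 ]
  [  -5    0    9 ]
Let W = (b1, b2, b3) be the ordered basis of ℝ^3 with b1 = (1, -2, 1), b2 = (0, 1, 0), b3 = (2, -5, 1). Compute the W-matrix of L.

With P the matrix whose columns are b1, ..., b3, [L]_W = P^(-1) A P.
Column by column: L(b1) = A b1 = (6, -17, 4); its W-coordinates (2, -3, 2) give column 1.
Continuing for each basis vector yields [L]_W = [[2, -2, 1], [-3, 2, 3], [2, 2, -2]].

[[2, -2, 1], [-3, 2, 3], [2, 2, -2]]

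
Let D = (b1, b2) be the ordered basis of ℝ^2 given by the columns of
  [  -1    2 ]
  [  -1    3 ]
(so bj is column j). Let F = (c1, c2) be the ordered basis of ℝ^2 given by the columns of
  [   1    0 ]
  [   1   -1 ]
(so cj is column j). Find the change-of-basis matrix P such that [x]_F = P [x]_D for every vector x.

Let M have columns bj and N have columns cj. Then for every x, N [x]_F = x = M [x]_D, so P = N^(-1) M.
Since det N = -1, N^(-1) has integer entries; multiplying gives P = [[-1, 2], [0, -1]].

[[-1, 2], [0, -1]]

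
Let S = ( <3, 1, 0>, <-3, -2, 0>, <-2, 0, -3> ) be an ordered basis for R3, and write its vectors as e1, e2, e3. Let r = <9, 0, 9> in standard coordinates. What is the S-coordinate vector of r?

Write r = c_1 e1 + ... + c_3 e3 and solve for the c_i.
Gaussian elimination on [M | r] yields c = (2, 1, -3).
Check: 2e1 + e2 - 3e3 = <9, 0, 9>.

<2, 1, -3>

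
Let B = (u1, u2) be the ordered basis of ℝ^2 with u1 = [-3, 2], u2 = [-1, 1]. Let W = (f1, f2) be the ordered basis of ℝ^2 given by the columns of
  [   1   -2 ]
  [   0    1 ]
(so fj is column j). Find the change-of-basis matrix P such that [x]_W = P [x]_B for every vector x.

[[1, 1], [2, 1]]

Let M have columns uj and N have columns fj. Then for every x, N [x]_W = x = M [x]_B, so P = N^(-1) M.
Since det N = 1, N^(-1) has integer entries; multiplying gives P = [[1, 1], [2, 1]].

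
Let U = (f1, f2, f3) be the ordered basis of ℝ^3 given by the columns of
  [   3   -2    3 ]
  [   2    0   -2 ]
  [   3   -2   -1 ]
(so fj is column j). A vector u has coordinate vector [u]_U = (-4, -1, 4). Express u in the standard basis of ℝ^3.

By definition u = -4f1 - f2 + 4f3.
Summing componentwise gives (2, -16, -14).

(2, -16, -14)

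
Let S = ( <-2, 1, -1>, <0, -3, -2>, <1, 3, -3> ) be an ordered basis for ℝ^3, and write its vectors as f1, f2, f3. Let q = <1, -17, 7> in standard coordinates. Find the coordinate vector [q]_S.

Write q = c_1 f1 + ... + c_3 f3 and solve for the c_i.
Solving this 3x3 system gives c = (-2, 2, -3).
Check: -2f1 + 2f2 - 3f3 = <1, -17, 7>.

<-2, 2, -3>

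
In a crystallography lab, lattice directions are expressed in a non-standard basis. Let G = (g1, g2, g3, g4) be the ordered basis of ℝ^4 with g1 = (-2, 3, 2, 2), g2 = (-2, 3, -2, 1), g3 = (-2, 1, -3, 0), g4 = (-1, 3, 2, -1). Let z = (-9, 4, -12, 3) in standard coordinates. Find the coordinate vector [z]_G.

Write z = c_1 g1 + ... + c_4 g4 and solve for the c_i.
Solving this 4x4 system gives c = (1, 0, 4, -1).
Check: g1 + 0·g2 + 4g3 - g4 = (-9, 4, -12, 3).

(1, 0, 4, -1)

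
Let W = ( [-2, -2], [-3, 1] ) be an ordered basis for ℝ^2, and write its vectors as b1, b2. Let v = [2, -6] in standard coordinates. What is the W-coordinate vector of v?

[2, -2]

We seek scalars with c_1 b1 + c_2 b2 = v; equivalently solve M c = v where the columns of M are b1, b2.
System: -2c_1 - 3c_2 = 2, -2c_1 + c_2 = -6; solving gives c_1 = 2, c_2 = -2.
Check: 2b1 - 2b2 = [2, -6].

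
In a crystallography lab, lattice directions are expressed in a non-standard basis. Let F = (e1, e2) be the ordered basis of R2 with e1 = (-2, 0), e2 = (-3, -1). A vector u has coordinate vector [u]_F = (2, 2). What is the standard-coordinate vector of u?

(-10, -2)

u = M [u]_F, where M has columns e1, e2.
Carrying out the matrix-vector product, u = (-10, -2).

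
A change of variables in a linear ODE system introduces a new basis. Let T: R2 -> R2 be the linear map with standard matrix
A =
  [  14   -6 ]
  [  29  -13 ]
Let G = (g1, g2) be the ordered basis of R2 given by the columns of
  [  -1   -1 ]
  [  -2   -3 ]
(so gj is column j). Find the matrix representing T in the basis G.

The j-th column of [T]_G is [T(gj)]_G.
T(g1) = A g1 = (-2, -3) = 3g1 - g2, so column 1 is (3, -1).
Repeating for g2 and assembling the columns gives [[3, -2], [-1, -2]].

[[3, -2], [-1, -2]]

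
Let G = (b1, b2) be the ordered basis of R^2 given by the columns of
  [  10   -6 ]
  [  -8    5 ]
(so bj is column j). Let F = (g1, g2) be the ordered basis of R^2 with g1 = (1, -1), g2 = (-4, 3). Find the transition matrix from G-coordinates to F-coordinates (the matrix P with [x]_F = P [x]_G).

Let M have columns bj and N have columns gj. Then for every x, N [x]_F = x = M [x]_G, so P = N^(-1) M.
Since det N = -1, N^(-1) has integer entries; multiplying gives P = [[2, -2], [-2, 1]].

[[2, -2], [-2, 1]]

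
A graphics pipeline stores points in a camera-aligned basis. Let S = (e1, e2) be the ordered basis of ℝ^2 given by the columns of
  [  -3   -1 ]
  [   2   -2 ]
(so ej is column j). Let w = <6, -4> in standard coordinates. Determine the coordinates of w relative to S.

Write w = c_1 e1 + c_2 e2 and solve for the c_i.
System: -3c_1 - c_2 = 6, 2c_1 - 2c_2 = -4; solving gives c_1 = -2, c_2 = 0.
Check: -2e1 + 0·e2 = <6, -4>.

<-2, 0>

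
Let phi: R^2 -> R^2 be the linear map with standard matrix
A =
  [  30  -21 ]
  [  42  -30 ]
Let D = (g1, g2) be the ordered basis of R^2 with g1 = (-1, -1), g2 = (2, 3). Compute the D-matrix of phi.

[[3, -3], [-3, -3]]

Let P have columns g1, g2. Then [phi]_D = P^(-1) A P.
Here det P = -1, so P^(-1) is integer; computing A P first and then P^(-1)(A P) gives [[3, -3], [-3, -3]].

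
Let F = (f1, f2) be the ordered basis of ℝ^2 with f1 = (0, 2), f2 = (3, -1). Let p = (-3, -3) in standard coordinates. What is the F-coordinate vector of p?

Write p = c_1 f1 + c_2 f2 and solve for the c_i.
System: 0c_1 + 3c_2 = -3, 2c_1 - c_2 = -3; solving gives c_1 = -2, c_2 = -1.
Check: -2f1 - f2 = (-3, -3).

(-2, -1)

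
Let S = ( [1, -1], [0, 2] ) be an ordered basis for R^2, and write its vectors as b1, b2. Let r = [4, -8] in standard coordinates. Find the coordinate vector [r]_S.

[4, -2]

[r]_S is the unique c with M c = r, where M has columns b1, b2.
System: c_1 + 0c_2 = 4, -c_1 + 2c_2 = -8; solving gives c_1 = 4, c_2 = -2.
Check: 4b1 - 2b2 = [4, -8].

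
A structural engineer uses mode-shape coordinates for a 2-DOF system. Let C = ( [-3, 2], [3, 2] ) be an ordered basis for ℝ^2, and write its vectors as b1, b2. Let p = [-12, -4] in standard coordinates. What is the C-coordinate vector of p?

[1, -3]

[p]_C is the unique c with M c = p, where M has columns b1, b2.
System: -3c_1 + 3c_2 = -12, 2c_1 + 2c_2 = -4; solving gives c_1 = 1, c_2 = -3.
Check: b1 - 3b2 = [-12, -4].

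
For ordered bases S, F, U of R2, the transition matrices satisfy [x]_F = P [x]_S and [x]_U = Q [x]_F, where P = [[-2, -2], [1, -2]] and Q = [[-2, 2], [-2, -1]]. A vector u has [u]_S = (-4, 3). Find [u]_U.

Apply P to get F-coordinates (2, -10), then Q to get U-coordinates.
The result is [u]_U = (-24, 6).

(-24, 6)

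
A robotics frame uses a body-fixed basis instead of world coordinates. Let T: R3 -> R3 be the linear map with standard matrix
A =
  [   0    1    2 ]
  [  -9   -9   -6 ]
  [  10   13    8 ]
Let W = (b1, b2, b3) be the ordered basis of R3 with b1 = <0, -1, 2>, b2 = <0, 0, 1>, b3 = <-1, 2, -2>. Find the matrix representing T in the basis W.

With P the matrix whose columns are b1, ..., b3, [T]_W = P^(-1) A P.
Column by column: T(b1) = A b1 = <3, -3, 3>; its W-coordinates <-3, 3, -3> give column 1.
Continuing for each basis vector yields [T]_W = [[-3, 2, 1], [3, 0, 2], [-3, -2, 2]].

[[-3, 2, 1], [3, 0, 2], [-3, -2, 2]]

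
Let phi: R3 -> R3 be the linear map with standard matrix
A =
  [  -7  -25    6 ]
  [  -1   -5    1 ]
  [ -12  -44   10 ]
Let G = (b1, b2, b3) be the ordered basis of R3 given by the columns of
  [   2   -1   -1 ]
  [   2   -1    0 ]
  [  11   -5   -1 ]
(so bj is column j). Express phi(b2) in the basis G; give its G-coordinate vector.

(0, -1, -1)

Compute phi(b2) = A b2 = (2, 1, 6) in standard coordinates.
Then write this in G-coordinates: solve for y in y_1 b1 + ... + y_3 b3 = (2, 1, 6).
This gives y = (0, -1, -1), which is column 2 of [phi]_G.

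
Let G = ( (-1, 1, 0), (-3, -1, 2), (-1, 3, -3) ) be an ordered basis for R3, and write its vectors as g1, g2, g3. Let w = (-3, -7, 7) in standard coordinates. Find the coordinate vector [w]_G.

[w]_G is the unique c with M c = w, where M has columns g1, ..., g3.
Gaussian elimination on [M | w] yields c = (-2, 2, -1).
Check: -2g1 + 2g2 - g3 = (-3, -7, 7).

(-2, 2, -1)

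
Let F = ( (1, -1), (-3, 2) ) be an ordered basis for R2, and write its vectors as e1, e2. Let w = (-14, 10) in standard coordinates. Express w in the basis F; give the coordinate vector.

(-2, 4)

We seek scalars with c_1 e1 + c_2 e2 = w; equivalently solve M c = w where the columns of M are e1, e2.
System: c_1 - 3c_2 = -14, -c_1 + 2c_2 = 10; solving gives c_1 = -2, c_2 = 4.
Check: -2e1 + 4e2 = (-14, 10).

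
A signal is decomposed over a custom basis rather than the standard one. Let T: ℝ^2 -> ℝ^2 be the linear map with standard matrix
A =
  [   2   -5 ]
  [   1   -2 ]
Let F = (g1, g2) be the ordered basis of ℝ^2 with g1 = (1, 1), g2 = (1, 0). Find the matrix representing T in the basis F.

Let P have columns g1, g2. Then [T]_F = P^(-1) A P.
Here det P = -1, so P^(-1) is integer; computing A P first and then P^(-1)(A P) gives [[-1, 1], [-2, 1]].

[[-1, 1], [-2, 1]]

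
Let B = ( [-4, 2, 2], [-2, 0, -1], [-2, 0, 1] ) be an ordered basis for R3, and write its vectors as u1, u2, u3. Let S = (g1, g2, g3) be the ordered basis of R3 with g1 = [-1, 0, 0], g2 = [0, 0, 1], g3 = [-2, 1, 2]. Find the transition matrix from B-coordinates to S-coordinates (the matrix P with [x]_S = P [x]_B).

Take x = uj: its B-coordinates are the j-th standard unit vector, so P e_j — column j of P — equals [uj]_S.
u1 = 0·g1 - 2g2 + 2g3, giving column 1 = [0, -2, 2]; repeating for each j gives P = [[0, 2, 2], [-2, -1, 1], [2, 0, 0]].

[[0, 2, 2], [-2, -1, 1], [2, 0, 0]]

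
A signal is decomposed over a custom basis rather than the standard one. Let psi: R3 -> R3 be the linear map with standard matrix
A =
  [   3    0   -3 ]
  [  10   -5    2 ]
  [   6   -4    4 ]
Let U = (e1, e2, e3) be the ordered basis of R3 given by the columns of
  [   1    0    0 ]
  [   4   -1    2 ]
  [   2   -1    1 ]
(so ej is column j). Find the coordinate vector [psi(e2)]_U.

<3, 3, -3>

Compute psi(e2) = A e2 = <3, 3, 0> in standard coordinates.
Then write this in U-coordinates: solve for y in y_1 e1 + ... + y_3 e3 = <3, 3, 0>.
This gives y = <3, 3, -3>, which is column 2 of [psi]_U.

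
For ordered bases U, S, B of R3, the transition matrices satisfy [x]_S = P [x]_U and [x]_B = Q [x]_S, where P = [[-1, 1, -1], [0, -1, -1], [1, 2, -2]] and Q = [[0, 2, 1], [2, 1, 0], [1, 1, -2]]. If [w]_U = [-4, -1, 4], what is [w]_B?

First [w]_S = P [w]_U = [-1, -3, -14].
Then [w]_B = Q [w]_S = [-20, -5, 24].

[-20, -5, 24]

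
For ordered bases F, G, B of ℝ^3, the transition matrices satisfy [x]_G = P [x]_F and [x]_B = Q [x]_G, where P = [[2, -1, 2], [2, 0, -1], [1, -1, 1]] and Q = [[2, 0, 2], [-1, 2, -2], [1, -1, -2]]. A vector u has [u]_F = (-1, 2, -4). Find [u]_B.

(-38, 30, 0)

Composing the changes, [u]_B = Q P [u]_F.
Q P = [[6, -4, 6], [0, 3, -6], [-2, 1, 1]]; applying this to (-1, 2, -4) gives (-38, 30, 0).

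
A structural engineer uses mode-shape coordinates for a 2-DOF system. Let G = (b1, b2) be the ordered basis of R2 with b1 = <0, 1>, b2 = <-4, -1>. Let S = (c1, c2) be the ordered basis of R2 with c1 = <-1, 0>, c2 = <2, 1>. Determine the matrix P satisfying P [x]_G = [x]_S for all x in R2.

Let M have columns bj and N have columns cj. Then for every x, N [x]_S = x = M [x]_G, so P = N^(-1) M.
Since det N = -1, N^(-1) has integer entries; multiplying gives P = [[2, 2], [1, -1]].

[[2, 2], [1, -1]]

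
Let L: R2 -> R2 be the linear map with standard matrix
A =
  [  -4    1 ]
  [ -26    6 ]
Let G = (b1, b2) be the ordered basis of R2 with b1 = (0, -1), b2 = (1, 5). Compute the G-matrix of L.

[[1, 1], [-1, 1]]

Let P have columns b1, b2. Then [L]_G = P^(-1) A P.
Here det P = 1, so P^(-1) is integer; computing A P first and then P^(-1)(A P) gives [[1, 1], [-1, 1]].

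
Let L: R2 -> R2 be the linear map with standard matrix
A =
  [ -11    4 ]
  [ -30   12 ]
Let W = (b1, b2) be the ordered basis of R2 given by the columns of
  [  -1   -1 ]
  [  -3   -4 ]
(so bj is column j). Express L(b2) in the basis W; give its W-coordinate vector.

(2, 3)

Compute L(b2) = A b2 = (-5, -18) in standard coordinates.
Then write this in W-coordinates: solve for y in y_1 b1 + y_2 b2 = (-5, -18).
This gives y = (2, 3), which is column 2 of [L]_W.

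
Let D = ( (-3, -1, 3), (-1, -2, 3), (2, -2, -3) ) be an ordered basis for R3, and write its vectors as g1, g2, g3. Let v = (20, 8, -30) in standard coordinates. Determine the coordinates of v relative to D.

[v]_D is the unique c with M c = v, where M has columns g1, ..., g3.
Gaussian elimination on [M | v] yields c = (-4, -4, 2).
Check: -4g1 - 4g2 + 2g3 = (20, 8, -30).

(-4, -4, 2)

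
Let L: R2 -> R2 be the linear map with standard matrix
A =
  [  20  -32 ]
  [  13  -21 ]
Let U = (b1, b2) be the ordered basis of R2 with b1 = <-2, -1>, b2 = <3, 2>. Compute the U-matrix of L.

The j-th column of [L]_U is [L(bj)]_U.
L(b1) = A b1 = <-8, -5> = b1 - 2b2, so column 1 is <1, -2>.
Repeating for b2 and assembling the columns gives [[1, -1], [-2, -2]].

[[1, -1], [-2, -2]]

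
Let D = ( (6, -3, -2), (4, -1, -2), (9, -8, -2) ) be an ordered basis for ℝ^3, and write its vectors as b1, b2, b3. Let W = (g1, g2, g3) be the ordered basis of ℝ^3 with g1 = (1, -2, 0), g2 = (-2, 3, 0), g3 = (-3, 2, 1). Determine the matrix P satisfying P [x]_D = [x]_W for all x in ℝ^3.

Let M have columns bj and N have columns gj. Then for every x, N [x]_W = x = M [x]_D, so P = N^(-1) M.
Since det N = -1, N^(-1) has integer entries; multiplying gives P = [[-2, 0, -1], [-1, 1, -2], [-2, -2, -2]].

[[-2, 0, -1], [-1, 1, -2], [-2, -2, -2]]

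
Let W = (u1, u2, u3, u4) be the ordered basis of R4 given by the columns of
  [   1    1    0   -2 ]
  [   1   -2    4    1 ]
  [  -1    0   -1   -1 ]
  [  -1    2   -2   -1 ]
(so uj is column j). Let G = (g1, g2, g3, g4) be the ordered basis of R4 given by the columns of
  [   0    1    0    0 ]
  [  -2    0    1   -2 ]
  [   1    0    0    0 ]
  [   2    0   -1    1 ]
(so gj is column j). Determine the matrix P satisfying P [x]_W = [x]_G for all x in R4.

[[-1, 0, -1, -1], [1, 1, 0, -2], [-1, -2, -2, -1], [0, 0, -2, 0]]

Take x = uj: its W-coordinates are the j-th standard unit vector, so P e_j — column j of P — equals [uj]_G.
u1 = -g1 + g2 - g3 + 0·g4, giving column 1 = [-1, 1, -1, 0]; repeating for each j gives P = [[-1, 0, -1, -1], [1, 1, 0, -2], [-1, -2, -2, -1], [0, 0, -2, 0]].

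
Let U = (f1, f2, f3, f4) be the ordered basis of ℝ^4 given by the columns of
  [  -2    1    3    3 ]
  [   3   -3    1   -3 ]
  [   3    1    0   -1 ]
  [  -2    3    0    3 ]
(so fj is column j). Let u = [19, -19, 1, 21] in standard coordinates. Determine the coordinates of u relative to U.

[0, 4, 2, 3]

We seek scalars with c_1 f1 + ... + c_4 f4 = u; equivalently solve M c = u where the columns of M are f1, ..., f4.
Gaussian elimination on [M | u] yields c = (0, 4, 2, 3).
Check: 0·f1 + 4f2 + 2f3 + 3f4 = [19, -19, 1, 21].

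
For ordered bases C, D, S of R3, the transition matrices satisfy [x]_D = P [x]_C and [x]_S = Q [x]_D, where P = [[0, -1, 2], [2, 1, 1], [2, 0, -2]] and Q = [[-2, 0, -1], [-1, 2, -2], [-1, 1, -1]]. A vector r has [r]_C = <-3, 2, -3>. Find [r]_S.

First [r]_D = P [r]_C = <-8, -7, 0>.
Then [r]_S = Q [r]_D = <16, -6, 1>.

<16, -6, 1>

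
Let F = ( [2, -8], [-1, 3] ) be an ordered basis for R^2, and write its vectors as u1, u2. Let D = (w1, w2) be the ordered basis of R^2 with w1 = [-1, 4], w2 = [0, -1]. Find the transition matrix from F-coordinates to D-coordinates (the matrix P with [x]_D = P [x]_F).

Take x = uj: its F-coordinates are the j-th standard unit vector, so P e_j — column j of P — equals [uj]_D.
u1 = -2w1 + 0·w2, giving column 1 = [-2, 0]; repeating for each j gives P = [[-2, 1], [0, 1]].

[[-2, 1], [0, 1]]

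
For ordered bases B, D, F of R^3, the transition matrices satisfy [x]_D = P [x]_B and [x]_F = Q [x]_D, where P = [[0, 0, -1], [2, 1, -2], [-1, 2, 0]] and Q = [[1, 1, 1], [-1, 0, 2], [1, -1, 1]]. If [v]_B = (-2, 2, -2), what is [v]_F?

(10, 10, 6)

First [v]_D = P [v]_B = (2, 2, 6).
Then [v]_F = Q [v]_D = (10, 10, 6).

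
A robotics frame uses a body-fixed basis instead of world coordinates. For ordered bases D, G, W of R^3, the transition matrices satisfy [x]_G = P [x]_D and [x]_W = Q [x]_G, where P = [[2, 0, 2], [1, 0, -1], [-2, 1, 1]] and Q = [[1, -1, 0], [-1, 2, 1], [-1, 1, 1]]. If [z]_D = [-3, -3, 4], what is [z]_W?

Apply P to get G-coordinates [2, -7, 7], then Q to get W-coordinates.
The result is [z]_W = [9, -9, -2].

[9, -9, -2]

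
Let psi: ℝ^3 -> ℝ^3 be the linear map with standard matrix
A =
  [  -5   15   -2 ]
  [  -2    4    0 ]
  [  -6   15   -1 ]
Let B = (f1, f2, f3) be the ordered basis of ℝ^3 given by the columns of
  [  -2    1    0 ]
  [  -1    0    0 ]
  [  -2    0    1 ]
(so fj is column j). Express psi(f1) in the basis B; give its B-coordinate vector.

Compute psi(f1) = A f1 = <-1, 0, -1> in standard coordinates.
Then write this in B-coordinates: solve for y in y_1 f1 + ... + y_3 f3 = <-1, 0, -1>.
This gives y = <0, -1, -1>, which is column 1 of [psi]_B.

<0, -1, -1>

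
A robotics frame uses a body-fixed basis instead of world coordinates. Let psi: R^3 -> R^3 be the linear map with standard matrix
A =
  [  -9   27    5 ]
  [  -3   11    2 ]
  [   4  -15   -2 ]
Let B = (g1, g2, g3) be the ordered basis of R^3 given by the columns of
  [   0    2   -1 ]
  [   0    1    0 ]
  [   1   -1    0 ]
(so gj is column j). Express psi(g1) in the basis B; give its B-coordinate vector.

Column 1 of [psi]_B is the B-coordinate vector of psi(g1).
In standard coordinates psi(g1) = A g1 = (5, 2, -2).
Converting to B: (5, 2, -2) = 0·g1 + 2g2 - g3, so the coordinate vector is (0, 2, -1).

(0, 2, -1)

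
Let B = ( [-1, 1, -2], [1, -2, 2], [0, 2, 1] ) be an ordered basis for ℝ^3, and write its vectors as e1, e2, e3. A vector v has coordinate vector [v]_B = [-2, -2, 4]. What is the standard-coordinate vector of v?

The coordinates say v = -2e1 - 2e2 + 4e3; adding the scaled basis vectors gives [0, 10, 4].

[0, 10, 4]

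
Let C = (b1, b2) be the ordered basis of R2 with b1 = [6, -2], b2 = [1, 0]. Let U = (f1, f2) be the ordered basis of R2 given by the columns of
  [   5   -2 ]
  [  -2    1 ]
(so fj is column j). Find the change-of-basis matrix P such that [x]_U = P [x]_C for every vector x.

[[2, 1], [2, 2]]

Column j of P is [bj]_U, since P maps C-coordinates to U-coordinates.
Expressing b1 in U: b1 = 2f1 + 2f2, so column 1 of P is [2, 2].
Doing the same for each bj gives P = [[2, 1], [2, 2]].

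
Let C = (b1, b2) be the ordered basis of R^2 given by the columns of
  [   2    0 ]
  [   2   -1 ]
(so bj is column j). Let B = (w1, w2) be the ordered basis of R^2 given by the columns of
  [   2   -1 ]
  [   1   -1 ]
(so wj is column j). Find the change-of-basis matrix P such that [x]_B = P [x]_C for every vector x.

Take x = bj: its C-coordinates are the j-th standard unit vector, so P e_j — column j of P — equals [bj]_B.
b1 = 0·w1 - 2w2, giving column 1 = (0, -2); repeating for each j gives P = [[0, 1], [-2, 2]].

[[0, 1], [-2, 2]]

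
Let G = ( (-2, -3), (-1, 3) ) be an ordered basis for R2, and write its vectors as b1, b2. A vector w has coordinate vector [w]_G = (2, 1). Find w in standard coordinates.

The coordinates say w = 2b1 + b2; adding the scaled basis vectors gives (-5, -3).

(-5, -3)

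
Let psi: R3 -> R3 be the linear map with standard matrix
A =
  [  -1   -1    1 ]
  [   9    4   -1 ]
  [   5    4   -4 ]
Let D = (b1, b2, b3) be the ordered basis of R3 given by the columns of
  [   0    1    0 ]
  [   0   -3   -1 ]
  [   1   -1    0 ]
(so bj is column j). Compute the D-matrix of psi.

Let P have columns b1, ..., b3. Then [psi]_D = P^(-1) A P.
Here det P = -1, so P^(-1) is integer; computing A P first and then P^(-1)(A P) gives [[-3, -2, -3], [1, 1, 1], [-2, -1, 1]].

[[-3, -2, -3], [1, 1, 1], [-2, -1, 1]]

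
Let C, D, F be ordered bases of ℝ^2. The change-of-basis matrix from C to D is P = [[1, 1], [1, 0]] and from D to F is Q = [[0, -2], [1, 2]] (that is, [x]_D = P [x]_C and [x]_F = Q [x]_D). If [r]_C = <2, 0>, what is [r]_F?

<-4, 6>

First [r]_D = P [r]_C = <2, 2>.
Then [r]_F = Q [r]_D = <-4, 6>.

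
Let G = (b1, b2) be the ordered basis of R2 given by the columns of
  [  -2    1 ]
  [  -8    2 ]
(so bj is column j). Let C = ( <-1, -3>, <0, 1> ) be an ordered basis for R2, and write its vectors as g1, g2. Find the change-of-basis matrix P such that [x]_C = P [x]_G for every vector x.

Take x = bj: its G-coordinates are the j-th standard unit vector, so P e_j — column j of P — equals [bj]_C.
b1 = 2g1 - 2g2, giving column 1 = <2, -2>; repeating for each j gives P = [[2, -1], [-2, -1]].

[[2, -1], [-2, -1]]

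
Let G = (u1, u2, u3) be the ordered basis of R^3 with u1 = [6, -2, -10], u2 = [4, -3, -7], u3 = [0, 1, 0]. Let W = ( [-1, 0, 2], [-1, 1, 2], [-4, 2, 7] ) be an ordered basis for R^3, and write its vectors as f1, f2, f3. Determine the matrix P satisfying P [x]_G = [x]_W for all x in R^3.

[[0, 1, -1], [2, -1, 1], [-2, -1, 0]]

Take x = uj: its G-coordinates are the j-th standard unit vector, so P e_j — column j of P — equals [uj]_W.
u1 = 0·f1 + 2f2 - 2f3, giving column 1 = [0, 2, -2]; repeating for each j gives P = [[0, 1, -1], [2, -1, 1], [-2, -1, 0]].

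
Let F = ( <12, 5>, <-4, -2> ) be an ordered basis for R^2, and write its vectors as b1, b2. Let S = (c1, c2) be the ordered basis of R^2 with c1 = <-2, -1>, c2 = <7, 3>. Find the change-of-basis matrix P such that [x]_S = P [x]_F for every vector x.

Take x = bj: its F-coordinates are the j-th standard unit vector, so P e_j — column j of P — equals [bj]_S.
b1 = c1 + 2c2, giving column 1 = <1, 2>; repeating for each j gives P = [[1, 2], [2, 0]].

[[1, 2], [2, 0]]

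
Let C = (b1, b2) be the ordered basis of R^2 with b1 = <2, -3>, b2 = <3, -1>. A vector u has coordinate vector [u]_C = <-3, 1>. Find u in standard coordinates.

<-3, 8>

u = M [u]_C, where M has columns b1, b2.
Carrying out the matrix-vector product, u = <-3, 8>.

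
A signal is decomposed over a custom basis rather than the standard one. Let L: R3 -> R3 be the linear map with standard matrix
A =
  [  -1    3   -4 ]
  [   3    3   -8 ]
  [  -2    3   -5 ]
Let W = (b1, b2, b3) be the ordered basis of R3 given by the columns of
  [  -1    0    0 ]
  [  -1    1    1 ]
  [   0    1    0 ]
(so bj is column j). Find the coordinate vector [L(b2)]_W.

(1, -2, -2)

Column 2 of [L]_W is the W-coordinate vector of L(b2).
In standard coordinates L(b2) = A b2 = (-1, -5, -2).
Converting to W: (-1, -5, -2) = b1 - 2b2 - 2b3, so the coordinate vector is (1, -2, -2).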